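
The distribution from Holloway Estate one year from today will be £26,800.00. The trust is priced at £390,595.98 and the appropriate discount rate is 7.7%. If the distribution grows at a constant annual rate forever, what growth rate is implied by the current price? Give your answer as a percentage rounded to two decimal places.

0.84%

P = D₁/(r−g) ⇒ g = r − D₁/P = 0.077 − £26,800.00/£390,595.98 = 0.008387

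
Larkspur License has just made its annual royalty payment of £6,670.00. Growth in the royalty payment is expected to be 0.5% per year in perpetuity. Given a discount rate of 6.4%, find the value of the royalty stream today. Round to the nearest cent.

D₁ = D₀ × (1 + g) = £6,670.00 × 1.005 = £6,703.3500
Growing perpetuity: P = D₁ / (r − g) = £6,703.3500 / (0.064 − 0.005) = £113,616.10

£113616.10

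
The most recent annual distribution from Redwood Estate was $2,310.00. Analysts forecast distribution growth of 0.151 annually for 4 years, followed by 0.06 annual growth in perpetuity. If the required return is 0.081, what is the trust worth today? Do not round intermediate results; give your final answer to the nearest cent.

D_1 = 2658.81000
D_2 = 3060.29031
D_3 = 3522.39415
D_4 = 4054.27566
Terminal value at year 4: TV = D_4×(1+g_2)/(r−g_2) = 4297.53220/0.021 = 204644.39061
P_0 = D_1/(1+r)^1 + D_2/(1+r)^2 + D_3/(1+r)^3 + D_4/(1+r)^4 + TV/(1+r)^4
    = 2459.58372 + 2618.85371 + 2788.43721 + 2969.00206 + 149863.91339 = 160699.79008

$160699.79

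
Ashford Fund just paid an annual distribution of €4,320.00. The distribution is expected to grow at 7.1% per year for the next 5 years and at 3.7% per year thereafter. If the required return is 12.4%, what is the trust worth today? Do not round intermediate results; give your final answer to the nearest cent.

D_1 = 4626.72000
D_2 = 4955.21712
D_3 = 5307.03754
D_4 = 5683.83720
D_5 = 6087.38964
Terminal value at year 5: TV = D_5×(1+g_2)/(r−g_2) = 6312.62306/0.087 = 72558.88573
P_0 = D_1/(1+r)^1 + D_2/(1+r)^2 + D_3/(1+r)^3 + D_4/(1+r)^4 + D_5/(1+r)^5 + TV/(1+r)^5
    = 4116.29893 + 3922.20299 + 3737.25925 + 3561.03617 + 3393.12255 + 40444.46068 = 59174.38057

€59174.38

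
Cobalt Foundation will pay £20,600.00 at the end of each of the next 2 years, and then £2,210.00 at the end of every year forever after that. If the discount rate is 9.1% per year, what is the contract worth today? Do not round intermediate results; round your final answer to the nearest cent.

£56591.94

PV of 2-year annuity: £20,600.00 × [1 − (1+0.091)^−2] / 0.091 = 36188.59748
Perpetuity value at year 2: £2,210.00 / 0.091 = 24285.71429
PV of perpetuity: 24285.71429 / (1+0.091)^2 = 20403.34533
Total PV = 36188.59748 + 20403.34533 = 56591.94281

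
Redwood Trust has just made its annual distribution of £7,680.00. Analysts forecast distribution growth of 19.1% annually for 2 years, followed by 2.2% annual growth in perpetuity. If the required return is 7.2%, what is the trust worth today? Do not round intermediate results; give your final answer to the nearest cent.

D_1 = 9146.88000
D_2 = 10893.93408
Terminal value at year 2: TV = D_2×(1+g_2)/(r−g_2) = 11133.60063/0.05 = 222672.01260
P_0 = D_1/(1+r)^1 + D_2/(1+r)^2 + TV/(1+r)^2
    = 8532.53731 + 9479.71263 + 193765.32618 = 211777.57612

£211777.58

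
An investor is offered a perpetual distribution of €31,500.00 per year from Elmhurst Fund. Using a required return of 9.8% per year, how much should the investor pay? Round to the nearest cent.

Level perpetuity: PV = C / r = €31,500.00 / 0.098 = €321,428.57

€321428.57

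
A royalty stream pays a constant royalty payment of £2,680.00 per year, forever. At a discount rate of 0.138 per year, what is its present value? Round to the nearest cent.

£19420.29

Level perpetuity: PV = C / r = £2,680.00 / 0.138 = £19,420.29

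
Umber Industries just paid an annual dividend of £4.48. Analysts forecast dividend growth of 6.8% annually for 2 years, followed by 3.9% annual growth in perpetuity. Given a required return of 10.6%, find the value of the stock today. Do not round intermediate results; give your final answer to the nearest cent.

£73.29

D_1 = 4.78464
D_2 = 5.11000
Terminal value at year 2: TV = D_2×(1+g_2)/(r−g_2) = 5.30929/0.067 = 79.24306
P_0 = D_1/(1+r)^1 + D_2/(1+r)^2 + TV/(1+r)^2
    = 4.32608 + 4.17744 + 64.78150 = 73.28502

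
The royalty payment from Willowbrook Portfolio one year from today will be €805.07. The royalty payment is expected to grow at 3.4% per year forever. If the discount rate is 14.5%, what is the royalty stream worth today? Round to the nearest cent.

Growing perpetuity: P = D₁ / (r − g) = €805.0700 / (0.145 − 0.034) = €7,252.88

€7252.88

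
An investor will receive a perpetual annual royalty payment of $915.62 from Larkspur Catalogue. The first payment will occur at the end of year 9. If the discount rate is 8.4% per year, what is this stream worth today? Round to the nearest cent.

$5717.44

Value at end of year 8: C / r = $915.62 / 0.084 = $10,900.2381
Discount to today: PV = $10,900.2381 / (1 + 0.084)^8 = $10,900.2381 / 1.906489 = $5,717.44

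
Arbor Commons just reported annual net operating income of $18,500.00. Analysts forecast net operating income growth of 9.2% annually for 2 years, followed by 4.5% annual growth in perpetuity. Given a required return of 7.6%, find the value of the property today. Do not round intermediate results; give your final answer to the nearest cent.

D_1 = 20202.00000
D_2 = 22060.58400
Terminal value at year 2: TV = D_2×(1+g_2)/(r−g_2) = 23053.31028/0.031 = 743655.17032
P_0 = D_1/(1+r)^1 + D_2/(1+r)^2 + TV/(1+r)^2
    = 18775.09294 + 19054.27647 + 642313.51343 = 680142.88284

$680142.88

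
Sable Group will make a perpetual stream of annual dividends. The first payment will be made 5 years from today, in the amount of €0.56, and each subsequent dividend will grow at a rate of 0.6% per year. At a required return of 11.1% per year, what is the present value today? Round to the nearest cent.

€3.50

Value at end of year 4: C₁ / (r − g) = €0.56 / (0.111 − 0.006) = €5.3333
Discount to today: PV = €5.3333 / (1 + 0.111)^4 = €5.3333 / 1.523548 = €3.50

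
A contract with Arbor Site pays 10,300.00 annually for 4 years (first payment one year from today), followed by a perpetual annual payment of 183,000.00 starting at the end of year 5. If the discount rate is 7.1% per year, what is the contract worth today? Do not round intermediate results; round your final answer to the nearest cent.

1993811.56

PV of 4-year annuity: 10,300.00 × [1 − (1+0.071)^−4] / 0.071 = 34809.65974
Perpetuity value at year 4: 183,000.00 / 0.071 = 2577464.78873
PV of perpetuity: 2577464.78873 / (1+0.071)^4 = 1959001.90214
Total PV = 34809.65974 + 1959001.90214 = 1993811.56188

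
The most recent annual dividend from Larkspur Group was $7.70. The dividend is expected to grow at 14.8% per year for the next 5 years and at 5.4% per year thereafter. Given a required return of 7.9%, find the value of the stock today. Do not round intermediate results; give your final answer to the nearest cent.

D_1 = 8.83960
D_2 = 10.14786
D_3 = 11.64974
D_4 = 13.37391
D_5 = 15.35324
Terminal value at year 5: TV = D_5×(1+g_2)/(r−g_2) = 16.18232/0.025 = 647.29279
P_0 = D_1/(1+r)^1 + D_2/(1+r)^2 + D_3/(1+r)^3 + D_4/(1+r)^4 + D_5/(1+r)^5 + TV/(1+r)^5
    = 8.19240 + 8.71629 + 9.27368 + 9.86671 + 10.49767 + 442.58179 = 489.12855

$489.13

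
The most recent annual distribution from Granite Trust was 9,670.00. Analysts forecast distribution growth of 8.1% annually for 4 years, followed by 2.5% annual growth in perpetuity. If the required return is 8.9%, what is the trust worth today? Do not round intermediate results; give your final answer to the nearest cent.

D_1 = 10453.27000
D_2 = 11299.98487
D_3 = 12215.28364
D_4 = 13204.72162
Terminal value at year 4: TV = D_4×(1+g_2)/(r−g_2) = 13534.83966/0.064 = 211481.86969
P_0 = D_1/(1+r)^1 + D_2/(1+r)^2 + D_3/(1+r)^3 + D_4/(1+r)^4 + TV/(1+r)^4
    = 9598.96235 + 9528.44656 + 9458.44879 + 9388.96523 + 150370.14631 = 188344.96923

188344.97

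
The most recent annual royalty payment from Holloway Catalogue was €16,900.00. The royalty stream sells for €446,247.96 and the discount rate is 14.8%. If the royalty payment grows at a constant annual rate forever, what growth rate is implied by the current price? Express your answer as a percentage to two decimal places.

10.61%

P = D₀(1+g)/(r−g) ⇒ P(r−g) = D₀(1+g) ⇒ g(P+D₀) = P·r − D₀
g = (P·r − D₀)/(P + D₀) = (€446,247.96×0.148 − €16,900.00) / (€446,247.96 + €16,900.00) = 0.106110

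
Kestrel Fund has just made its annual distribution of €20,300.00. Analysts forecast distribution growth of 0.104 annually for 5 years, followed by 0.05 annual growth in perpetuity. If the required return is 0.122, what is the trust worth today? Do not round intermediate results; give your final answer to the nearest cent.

D_1 = 22411.20000
D_2 = 24741.96480
D_3 = 27315.12914
D_4 = 30155.90257
D_5 = 33292.11644
Terminal value at year 5: TV = D_5×(1+g_2)/(r−g_2) = 34956.72226/0.072 = 485510.03137
P_0 = D_1/(1+r)^1 + D_2/(1+r)^2 + D_3/(1+r)^3 + D_4/(1+r)^4 + D_5/(1+r)^5 + TV/(1+r)^5
    = 19974.33155 + 19653.88773 + 19338.58472 + 19028.34004 + 18723.07256 + 273044.80810 = 369763.02470

€369763.02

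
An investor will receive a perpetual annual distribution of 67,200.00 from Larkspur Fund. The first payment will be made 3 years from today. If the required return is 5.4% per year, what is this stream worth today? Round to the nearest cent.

Value at end of year 2: C / r = 67,200.00 / 0.054 = 1,244,444.4444
Discount to today: PV = 1,244,444.4444 / (1 + 0.054)^2 = 1,244,444.4444 / 1.110916 = 1,120,196.71

1120196.71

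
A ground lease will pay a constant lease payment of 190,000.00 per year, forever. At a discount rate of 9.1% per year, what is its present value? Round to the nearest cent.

2087912.09

Level perpetuity: PV = C / r = 190,000.00 / 0.091 = 2,087,912.09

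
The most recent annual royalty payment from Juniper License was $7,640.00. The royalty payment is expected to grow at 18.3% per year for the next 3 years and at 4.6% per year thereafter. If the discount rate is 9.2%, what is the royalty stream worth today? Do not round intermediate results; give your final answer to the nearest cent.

D_1 = 9038.12000
D_2 = 10692.09596
D_3 = 12648.74952
Terminal value at year 3: TV = D_3×(1+g_2)/(r−g_2) = 13230.59200/0.046 = 287621.56519
P_0 = D_1/(1+r)^1 + D_2/(1+r)^2 + D_3/(1+r)^3 + TV/(1+r)^3
    = 8276.66667 + 8966.38889 + 9713.58796 + 220878.54368 = 247835.18720

$247835.19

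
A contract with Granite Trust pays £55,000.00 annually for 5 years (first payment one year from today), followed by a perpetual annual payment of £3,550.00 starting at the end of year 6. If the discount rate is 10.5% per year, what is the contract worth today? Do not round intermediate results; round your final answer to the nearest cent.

£226379.58

PV of 5-year annuity: £55,000.00 × [1 − (1+0.105)^−5] / 0.105 = 205857.20229
Perpetuity value at year 5: £3,550.00 / 0.105 = 33809.52381
PV of perpetuity: 33809.52381 / (1+0.105)^5 = 20522.37712
Total PV = 205857.20229 + 20522.37712 = 226379.57941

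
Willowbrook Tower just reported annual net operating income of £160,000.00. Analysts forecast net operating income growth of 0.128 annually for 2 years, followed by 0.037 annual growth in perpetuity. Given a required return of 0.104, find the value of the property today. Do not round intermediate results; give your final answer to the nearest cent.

£2915768.98

D_1 = 180480.00000
D_2 = 203581.44000
Terminal value at year 2: TV = D_2×(1+g_2)/(r−g_2) = 211113.95328/0.067 = 3150954.52657
P_0 = D_1/(1+r)^1 + D_2/(1+r)^2 + TV/(1+r)^2
    = 163478.26087 + 167032.13611 + 2585258.58421 = 2915768.98118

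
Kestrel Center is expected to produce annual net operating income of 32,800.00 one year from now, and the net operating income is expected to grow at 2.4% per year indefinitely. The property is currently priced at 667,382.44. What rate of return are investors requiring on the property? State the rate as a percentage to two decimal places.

P = D₁/(r − g) ⇒ r = D₁/P + g = 32,800.0000/667,382.44 + 0.024 = 0.049147 + 0.024 = 0.073147

7.31%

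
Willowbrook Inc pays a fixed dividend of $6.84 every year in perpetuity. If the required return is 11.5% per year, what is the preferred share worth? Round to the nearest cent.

$59.48

Level perpetuity: PV = C / r = $6.84 / 0.115 = $59.48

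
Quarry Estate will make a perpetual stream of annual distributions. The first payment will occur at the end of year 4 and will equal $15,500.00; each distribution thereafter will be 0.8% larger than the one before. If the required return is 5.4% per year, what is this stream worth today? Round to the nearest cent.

Value at end of year 3: C₁ / (r − g) = $15,500.00 / (0.054 − 0.008) = $336,956.5217
Discount to today: PV = $336,956.5217 / (1 + 0.054)^3 = $336,956.5217 / 1.170905 = $287,774.32

$287774.32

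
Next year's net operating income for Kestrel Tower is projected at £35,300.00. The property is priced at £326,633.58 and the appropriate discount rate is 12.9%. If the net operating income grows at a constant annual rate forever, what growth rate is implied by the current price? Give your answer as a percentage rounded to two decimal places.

P = D₁/(r−g) ⇒ g = r − D₁/P = 0.129 − £35,300.00/£326,633.58 = 0.020928

2.09%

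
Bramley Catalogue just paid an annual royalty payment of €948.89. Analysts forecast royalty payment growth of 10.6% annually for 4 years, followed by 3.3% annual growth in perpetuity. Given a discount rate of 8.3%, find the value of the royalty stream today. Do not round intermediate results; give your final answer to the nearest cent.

€25324.63

D_1 = 1049.47234
D_2 = 1160.71641
D_3 = 1283.75235
D_4 = 1419.83010
Terminal value at year 4: TV = D_4×(1+g_2)/(r−g_2) = 1466.68449/0.05 = 29333.68979
P_0 = D_1/(1+r)^1 + D_2/(1+r)^2 + D_3/(1+r)^3 + D_4/(1+r)^4 + TV/(1+r)^4
    = 969.04187 + 989.62170 + 1010.63860 + 1032.10184 + 21323.22396 = 25324.62796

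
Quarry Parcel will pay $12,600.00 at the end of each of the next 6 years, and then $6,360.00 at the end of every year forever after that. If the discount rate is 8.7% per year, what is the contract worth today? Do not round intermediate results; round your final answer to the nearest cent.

PV of 6-year annuity: $12,600.00 × [1 − (1+0.087)^−6] / 0.087 = 57031.72809
Perpetuity value at year 6: $6,360.00 / 0.087 = 73103.44828
PV of perpetuity: 73103.44828 / (1+0.087)^6 = 44316.00457
Total PV = 57031.72809 + 44316.00457 = 101347.73266

$101347.73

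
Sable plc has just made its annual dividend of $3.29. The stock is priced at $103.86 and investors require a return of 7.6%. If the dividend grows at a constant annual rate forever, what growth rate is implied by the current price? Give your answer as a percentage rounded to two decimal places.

4.30%

P = D₀(1+g)/(r−g) ⇒ P(r−g) = D₀(1+g) ⇒ g(P+D₀) = P·r − D₀
g = (P·r − D₀)/(P + D₀) = ($103.86×0.076 − $3.29) / ($103.86 + $3.29) = 0.042962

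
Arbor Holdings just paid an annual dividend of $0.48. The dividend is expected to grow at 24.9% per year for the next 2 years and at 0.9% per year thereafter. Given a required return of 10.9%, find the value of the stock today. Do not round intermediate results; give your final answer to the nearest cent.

$7.29

D_1 = 0.59952
D_2 = 0.74880
Terminal value at year 2: TV = D_2×(1+g_2)/(r−g_2) = 0.75554/0.1 = 7.55540
P_0 = D_1/(1+r)^1 + D_2/(1+r)^2 + TV/(1+r)^2
    = 0.54060 + 0.60884 + 6.14319 = 7.29263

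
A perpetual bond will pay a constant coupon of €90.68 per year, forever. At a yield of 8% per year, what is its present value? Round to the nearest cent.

Level perpetuity: PV = C / r = €90.68 / 0.08 = €1,133.50

€1133.50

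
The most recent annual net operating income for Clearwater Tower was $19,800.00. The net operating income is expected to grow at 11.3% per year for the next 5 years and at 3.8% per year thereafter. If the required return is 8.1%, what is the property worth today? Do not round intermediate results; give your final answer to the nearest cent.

D_1 = 22037.40000
D_2 = 24527.62620
D_3 = 27299.24796
D_4 = 30384.06298
D_5 = 33817.46210
Terminal value at year 5: TV = D_5×(1+g_2)/(r−g_2) = 35102.52566/0.043 = 816337.80597
P_0 = D_1/(1+r)^1 + D_2/(1+r)^2 + D_3/(1+r)^3 + D_4/(1+r)^4 + D_5/(1+r)^5 + TV/(1+r)^5
    = 20386.12396 + 20989.59849 + 21610.93720 + 22250.66893 + 22909.33813 + 553020.76686 = 661167.43357

$661167.43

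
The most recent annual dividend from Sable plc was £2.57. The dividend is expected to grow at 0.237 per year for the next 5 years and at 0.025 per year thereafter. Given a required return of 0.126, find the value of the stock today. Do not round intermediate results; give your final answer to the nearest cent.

£58.92

D_1 = 3.17909
D_2 = 3.93253
D_3 = 4.86454
D_4 = 6.01744
D_5 = 7.44358
Terminal value at year 5: TV = D_5×(1+g_2)/(r−g_2) = 7.62967/0.101 = 75.54124
P_0 = D_1/(1+r)^1 + D_2/(1+r)^2 + D_3/(1+r)^3 + D_4/(1+r)^4 + D_5/(1+r)^5 + TV/(1+r)^5
    = 2.82335 + 3.10167 + 3.40743 + 3.74333 + 4.11235 + 41.73421 = 58.92233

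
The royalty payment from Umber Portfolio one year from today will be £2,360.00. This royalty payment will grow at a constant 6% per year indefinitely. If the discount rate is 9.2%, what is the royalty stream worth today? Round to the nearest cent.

£73750.00

Growing perpetuity: P = D₁ / (r − g) = £2,360.0000 / (0.092 − 0.06) = £73,750.00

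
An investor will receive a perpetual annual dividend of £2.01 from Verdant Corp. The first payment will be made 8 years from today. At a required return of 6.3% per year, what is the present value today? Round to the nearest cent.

£20.80

Value at end of year 7: C / r = £2.01 / 0.063 = £31.9048
Discount to today: PV = £31.9048 / (1 + 0.063)^7 = £31.9048 / 1.533673 = £20.80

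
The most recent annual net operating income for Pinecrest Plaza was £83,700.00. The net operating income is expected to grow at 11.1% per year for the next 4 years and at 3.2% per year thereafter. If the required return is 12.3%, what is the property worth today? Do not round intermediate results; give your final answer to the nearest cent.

£1235238.14

D_1 = 92990.70000
D_2 = 103312.66770
D_3 = 114780.37381
D_4 = 127520.99531
Terminal value at year 4: TV = D_4×(1+g_2)/(r−g_2) = 131601.66716/0.091 = 1446172.16657
P_0 = D_1/(1+r)^1 + D_2/(1+r)^2 + D_3/(1+r)^3 + D_4/(1+r)^4 + TV/(1+r)^4
    = 82805.60997 + 81920.77710 + 81045.39925 + 80179.37539 + 909286.98246 = 1235238.14417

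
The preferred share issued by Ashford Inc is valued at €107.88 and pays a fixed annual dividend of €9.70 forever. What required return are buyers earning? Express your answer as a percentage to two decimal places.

8.99%

P = C/r ⇒ r = C/P = €9.70/€107.88 = 0.089915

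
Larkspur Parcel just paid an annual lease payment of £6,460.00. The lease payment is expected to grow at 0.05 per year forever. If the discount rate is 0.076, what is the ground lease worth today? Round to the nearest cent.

D₁ = D₀ × (1 + g) = £6,460.00 × 1.05 = £6,783.0000
Growing perpetuity: P = D₁ / (r − g) = £6,783.0000 / (0.076 − 0.05) = £260,884.62

£260884.62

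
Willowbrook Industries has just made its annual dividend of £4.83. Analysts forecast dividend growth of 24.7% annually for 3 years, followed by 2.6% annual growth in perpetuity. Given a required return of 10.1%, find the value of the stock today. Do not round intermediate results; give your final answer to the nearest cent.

£114.68

D_1 = 6.02301
D_2 = 7.51069
D_3 = 9.36583
Terminal value at year 3: TV = D_3×(1+g_2)/(r−g_2) = 9.60935/0.075 = 128.12462
P_0 = D_1/(1+r)^1 + D_2/(1+r)^2 + D_3/(1+r)^3 + TV/(1+r)^3
    = 5.47049 + 6.19591 + 7.01753 + 95.99987 = 114.68381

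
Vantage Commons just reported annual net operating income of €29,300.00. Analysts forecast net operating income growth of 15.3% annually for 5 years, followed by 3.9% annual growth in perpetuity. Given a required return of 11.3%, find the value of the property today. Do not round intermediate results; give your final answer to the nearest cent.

D_1 = 33782.90000
D_2 = 38951.68370
D_3 = 44911.29131
D_4 = 51782.71888
D_5 = 59705.47486
Terminal value at year 5: TV = D_5×(1+g_2)/(r−g_2) = 62033.98838/0.074 = 838297.14032
P_0 = D_1/(1+r)^1 + D_2/(1+r)^2 + D_3/(1+r)^3 + D_4/(1+r)^4 + D_5/(1+r)^5 + TV/(1+r)^5
    = 30353.00988 + 31443.86379 + 32573.92179 + 33744.59283 + 34957.33651 + 490819.90040 = 653892.62519

€653892.63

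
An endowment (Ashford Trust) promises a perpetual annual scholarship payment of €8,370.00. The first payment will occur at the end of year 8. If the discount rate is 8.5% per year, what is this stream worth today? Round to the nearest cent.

€55628.63

Value at end of year 7: C / r = €8,370.00 / 0.085 = €98,470.5882
Discount to today: PV = €98,470.5882 / (1 + 0.085)^7 = €98,470.5882 / 1.770142 = €55,628.63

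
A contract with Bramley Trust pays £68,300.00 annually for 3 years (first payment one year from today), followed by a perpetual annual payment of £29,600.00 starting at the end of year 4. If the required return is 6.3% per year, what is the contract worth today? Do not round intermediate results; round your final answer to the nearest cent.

£572715.33

PV of 3-year annuity: £68,300.00 × [1 − (1+0.063)^−3] / 0.063 = 181558.09288
Perpetuity value at year 3: £29,600.00 / 0.063 = 469841.26984
PV of perpetuity: 469841.26984 / (1+0.063)^3 = 391157.23545
Total PV = 181558.09288 + 391157.23545 = 572715.32832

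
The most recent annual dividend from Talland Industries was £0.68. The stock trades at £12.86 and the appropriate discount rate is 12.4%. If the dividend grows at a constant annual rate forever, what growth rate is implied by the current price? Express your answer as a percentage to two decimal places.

P = D₀(1+g)/(r−g) ⇒ P(r−g) = D₀(1+g) ⇒ g(P+D₀) = P·r − D₀
g = (P·r − D₀)/(P + D₀) = (£12.86×0.124 − £0.68) / (£12.86 + £0.68) = 0.067551

6.76%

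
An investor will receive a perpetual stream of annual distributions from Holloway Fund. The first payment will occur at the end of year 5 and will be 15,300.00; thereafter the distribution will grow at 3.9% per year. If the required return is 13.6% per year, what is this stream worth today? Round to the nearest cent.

94712.30

Value at end of year 4: C₁ / (r − g) = 15,300.00 / (0.136 − 0.039) = 157,731.9588
Discount to today: PV = 157,731.9588 / (1 + 0.136)^4 = 157,731.9588 / 1.665380 = 94,712.30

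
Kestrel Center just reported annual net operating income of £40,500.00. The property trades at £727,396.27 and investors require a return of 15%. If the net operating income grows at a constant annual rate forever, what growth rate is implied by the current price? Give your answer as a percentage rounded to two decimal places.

P = D₀(1+g)/(r−g) ⇒ P(r−g) = D₀(1+g) ⇒ g(P+D₀) = P·r − D₀
g = (P·r − D₀)/(P + D₀) = (£727,396.27×0.15 − £40,500.00) / (£727,396.27 + £40,500.00) = 0.089347

8.93%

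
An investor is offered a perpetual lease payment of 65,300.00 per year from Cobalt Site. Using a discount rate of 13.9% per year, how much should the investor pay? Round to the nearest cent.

469784.17

Level perpetuity: PV = C / r = 65,300.00 / 0.139 = 469,784.17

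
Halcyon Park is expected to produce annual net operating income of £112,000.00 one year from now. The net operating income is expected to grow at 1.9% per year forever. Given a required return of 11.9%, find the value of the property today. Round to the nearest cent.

£1120000.00

Growing perpetuity: P = D₁ / (r − g) = £112,000.0000 / (0.119 − 0.019) = £1,120,000.00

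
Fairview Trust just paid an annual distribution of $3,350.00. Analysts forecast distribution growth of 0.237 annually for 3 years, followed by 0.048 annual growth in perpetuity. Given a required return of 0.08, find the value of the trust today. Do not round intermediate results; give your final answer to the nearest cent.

D_1 = 4143.95000
D_2 = 5126.06615
D_3 = 6340.94383
Terminal value at year 3: TV = D_3×(1+g_2)/(r−g_2) = 6645.30913/0.032 = 207665.91035
P_0 = D_1/(1+r)^1 + D_2/(1+r)^2 + D_3/(1+r)^3 + TV/(1+r)^3
    = 3836.99074 + 4394.77551 + 5033.64565 + 164851.89500 = 178117.30689

$178117.31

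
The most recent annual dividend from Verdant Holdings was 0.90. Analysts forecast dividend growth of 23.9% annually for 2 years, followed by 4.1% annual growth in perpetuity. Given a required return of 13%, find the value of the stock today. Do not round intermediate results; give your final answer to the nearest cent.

14.72

D_1 = 1.11510
D_2 = 1.38161
Terminal value at year 2: TV = D_2×(1+g_2)/(r−g_2) = 1.43825/0.089 = 16.16017
P_0 = D_1/(1+r)^1 + D_2/(1+r)^2 + TV/(1+r)^2
    = 0.98681 + 1.08200 + 12.65578 = 14.72460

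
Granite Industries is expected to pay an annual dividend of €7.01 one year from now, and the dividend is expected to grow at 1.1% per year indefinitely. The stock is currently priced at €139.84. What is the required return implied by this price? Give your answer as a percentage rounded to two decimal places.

P = D₁/(r − g) ⇒ r = D₁/P + g = €7.0100/€139.84 + 0.011 = 0.050129 + 0.011 = 0.061129

6.11%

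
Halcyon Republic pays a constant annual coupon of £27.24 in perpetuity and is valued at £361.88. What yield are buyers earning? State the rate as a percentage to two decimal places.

P = C/r ⇒ r = C/P = £27.24/£361.88 = 0.075274

7.53%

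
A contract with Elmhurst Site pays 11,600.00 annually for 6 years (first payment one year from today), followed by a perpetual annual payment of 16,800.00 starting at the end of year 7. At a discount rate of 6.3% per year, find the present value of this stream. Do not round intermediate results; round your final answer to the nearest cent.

241335.83

PV of 6-year annuity: 11,600.00 × [1 − (1+0.063)^−6] / 0.063 = 56507.24497
Perpetuity value at year 6: 16,800.00 / 0.063 = 266666.66667
PV of perpetuity: 266666.66667 / (1+0.063)^6 = 184828.58775
Total PV = 56507.24497 + 184828.58775 = 241335.83272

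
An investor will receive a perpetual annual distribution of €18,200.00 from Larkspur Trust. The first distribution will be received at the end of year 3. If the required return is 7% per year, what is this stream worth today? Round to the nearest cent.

Value at end of year 2: C / r = €18,200.00 / 0.07 = €260,000.0000
Discount to today: PV = €260,000.0000 / (1 + 0.07)^2 = €260,000.0000 / 1.144900 = €227,094.07

€227094.07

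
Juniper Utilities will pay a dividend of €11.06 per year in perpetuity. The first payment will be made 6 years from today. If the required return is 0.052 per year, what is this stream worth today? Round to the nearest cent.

Value at end of year 5: C / r = €11.06 / 0.052 = €212.6923
Discount to today: PV = €212.6923 / (1 + 0.052)^5 = €212.6923 / 1.288483 = €165.07

€165.07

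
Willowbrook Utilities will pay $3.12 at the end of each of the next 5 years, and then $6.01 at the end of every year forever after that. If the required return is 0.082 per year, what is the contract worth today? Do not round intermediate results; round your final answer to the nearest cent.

PV of 5-year annuity: $3.12 × [1 − (1+0.082)^−5] / 0.082 = 12.39187
Perpetuity value at year 5: $6.01 / 0.082 = 73.29268
PV of perpetuity: 73.29268 / (1+0.082)^5 = 49.42246
Total PV = 12.39187 + 49.42246 = 61.81432

$61.81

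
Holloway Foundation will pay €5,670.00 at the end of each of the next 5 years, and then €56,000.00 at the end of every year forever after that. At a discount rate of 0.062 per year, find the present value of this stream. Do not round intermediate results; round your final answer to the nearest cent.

PV of 5-year annuity: €5,670.00 × [1 − (1+0.062)^−5] / 0.062 = 23754.71230
Perpetuity value at year 5: €56,000.00 / 0.062 = 903225.80645
PV of perpetuity: 903225.80645 / (1+0.062)^5 = 668611.36401
Total PV = 23754.71230 + 668611.36401 = 692366.07631

€692366.08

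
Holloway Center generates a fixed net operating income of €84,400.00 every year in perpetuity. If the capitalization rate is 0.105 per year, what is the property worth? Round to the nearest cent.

Level perpetuity: PV = C / r = €84,400.00 / 0.105 = €803,809.52

€803809.52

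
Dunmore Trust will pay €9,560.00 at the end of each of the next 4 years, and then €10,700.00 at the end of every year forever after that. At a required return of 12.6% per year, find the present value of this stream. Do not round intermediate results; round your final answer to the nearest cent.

€81501.36

PV of 4-year annuity: €9,560.00 × [1 − (1+0.126)^−4] / 0.126 = 28673.90853
Perpetuity value at year 4: €10,700.00 / 0.126 = 84920.63492
PV of perpetuity: 84920.63492 / (1+0.126)^4 = 52827.45278
Total PV = 28673.90853 + 52827.45278 = 81501.36131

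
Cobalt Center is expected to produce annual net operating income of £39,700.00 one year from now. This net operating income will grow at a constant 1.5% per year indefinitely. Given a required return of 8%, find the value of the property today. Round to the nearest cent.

Growing perpetuity: P = D₁ / (r − g) = £39,700.0000 / (0.08 − 0.015) = £610,769.23

£610769.23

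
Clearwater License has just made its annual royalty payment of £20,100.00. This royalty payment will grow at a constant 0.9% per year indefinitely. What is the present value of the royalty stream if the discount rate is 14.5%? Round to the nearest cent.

D₁ = D₀ × (1 + g) = £20,100.00 × 1.009 = £20,280.9000
Growing perpetuity: P = D₁ / (r − g) = £20,280.9000 / (0.145 − 0.009) = £149,124.26

£149124.26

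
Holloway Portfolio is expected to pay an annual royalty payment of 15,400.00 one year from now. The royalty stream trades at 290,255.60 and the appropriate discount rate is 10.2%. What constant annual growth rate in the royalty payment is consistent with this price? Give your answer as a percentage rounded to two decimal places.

4.89%

P = D₁/(r−g) ⇒ g = r − D₁/P = 0.102 − 15,400.00/290,255.60 = 0.048943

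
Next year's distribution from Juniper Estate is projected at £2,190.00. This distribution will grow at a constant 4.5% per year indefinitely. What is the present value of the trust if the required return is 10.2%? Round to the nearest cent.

Growing perpetuity: P = D₁ / (r − g) = £2,190.0000 / (0.102 − 0.045) = £38,421.05

£38421.05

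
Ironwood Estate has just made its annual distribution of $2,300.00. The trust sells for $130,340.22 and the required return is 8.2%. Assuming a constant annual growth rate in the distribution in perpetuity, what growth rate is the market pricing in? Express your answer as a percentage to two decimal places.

6.32%

P = D₀(1+g)/(r−g) ⇒ P(r−g) = D₀(1+g) ⇒ g(P+D₀) = P·r − D₀
g = (P·r − D₀)/(P + D₀) = ($130,340.22×0.082 − $2,300.00) / ($130,340.22 + $2,300.00) = 0.063238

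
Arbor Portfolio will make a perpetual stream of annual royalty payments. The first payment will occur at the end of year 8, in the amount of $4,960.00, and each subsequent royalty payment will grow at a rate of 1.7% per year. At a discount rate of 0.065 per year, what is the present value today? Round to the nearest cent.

Value at end of year 7: C₁ / (r − g) = $4,960.00 / (0.065 − 0.017) = $103,333.3333
Discount to today: PV = $103,333.3333 / (1 + 0.065)^7 = $103,333.3333 / 1.553987 = $66,495.64

$66495.64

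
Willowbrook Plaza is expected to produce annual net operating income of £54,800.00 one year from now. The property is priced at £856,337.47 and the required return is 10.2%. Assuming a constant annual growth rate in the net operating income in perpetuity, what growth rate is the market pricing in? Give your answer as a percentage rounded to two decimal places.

3.80%

P = D₁/(r−g) ⇒ g = r − D₁/P = 0.102 − £54,800.00/£856,337.47 = 0.038007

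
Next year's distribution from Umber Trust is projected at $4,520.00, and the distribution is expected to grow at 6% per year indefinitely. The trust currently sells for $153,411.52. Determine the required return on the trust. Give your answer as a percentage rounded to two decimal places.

8.95%

P = D₁/(r − g) ⇒ r = D₁/P + g = $4,520.0000/$153,411.52 + 0.06 = 0.029463 + 0.06 = 0.089463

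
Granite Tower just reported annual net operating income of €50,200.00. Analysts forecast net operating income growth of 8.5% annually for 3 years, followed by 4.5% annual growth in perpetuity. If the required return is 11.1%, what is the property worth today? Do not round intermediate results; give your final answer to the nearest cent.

€883986.73

D_1 = 54467.00000
D_2 = 59096.69500
D_3 = 64119.91408
Terminal value at year 3: TV = D_3×(1+g_2)/(r−g_2) = 67005.31021/0.066 = 1015231.97285
P_0 = D_1/(1+r)^1 + D_2/(1+r)^2 + D_3/(1+r)^3 + TV/(1+r)^3
    = 49025.20252 + 47877.89805 + 46757.44319 + 740326.18386 = 883986.72762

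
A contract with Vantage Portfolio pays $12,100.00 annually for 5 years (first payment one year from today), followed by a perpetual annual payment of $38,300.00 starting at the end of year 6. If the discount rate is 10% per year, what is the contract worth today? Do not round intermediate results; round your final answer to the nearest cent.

$283681.39

PV of 5-year annuity: $12,100.00 × [1 − (1+0.1)^−5] / 0.1 = 45868.51991
Perpetuity value at year 5: $38,300.00 / 0.1 = 383000.00000
PV of perpetuity: 383000.00000 / (1+0.1)^5 = 237812.86673
Total PV = 45868.51991 + 237812.86673 = 283681.38664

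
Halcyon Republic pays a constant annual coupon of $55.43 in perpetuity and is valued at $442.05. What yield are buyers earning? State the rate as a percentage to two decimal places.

12.54%

P = C/r ⇒ r = C/P = $55.43/$442.05 = 0.125393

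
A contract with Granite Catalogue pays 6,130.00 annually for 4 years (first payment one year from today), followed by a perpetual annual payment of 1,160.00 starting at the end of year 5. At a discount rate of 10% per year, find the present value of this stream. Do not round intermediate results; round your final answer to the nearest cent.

PV of 4-year annuity: 6,130.00 × [1 − (1+0.1)^−4] / 0.1 = 19431.27519
Perpetuity value at year 4: 1,160.00 / 0.1 = 11600.00000
PV of perpetuity: 11600.00000 / (1+0.1)^4 = 7922.95608
Total PV = 19431.27519 + 7922.95608 = 27354.23127

27354.23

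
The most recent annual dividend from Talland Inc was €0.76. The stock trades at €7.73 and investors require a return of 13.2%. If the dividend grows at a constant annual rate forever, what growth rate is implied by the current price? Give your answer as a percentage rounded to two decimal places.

3.07%

P = D₀(1+g)/(r−g) ⇒ P(r−g) = D₀(1+g) ⇒ g(P+D₀) = P·r − D₀
g = (P·r − D₀)/(P + D₀) = (€7.73×0.132 − €0.76) / (€7.73 + €0.76) = 0.030667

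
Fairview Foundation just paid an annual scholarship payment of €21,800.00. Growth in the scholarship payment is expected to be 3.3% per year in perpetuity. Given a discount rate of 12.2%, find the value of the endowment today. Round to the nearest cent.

D₁ = D₀ × (1 + g) = €21,800.00 × 1.033 = €22,519.4000
Growing perpetuity: P = D₁ / (r − g) = €22,519.4000 / (0.122 − 0.033) = €253,026.97

€253026.97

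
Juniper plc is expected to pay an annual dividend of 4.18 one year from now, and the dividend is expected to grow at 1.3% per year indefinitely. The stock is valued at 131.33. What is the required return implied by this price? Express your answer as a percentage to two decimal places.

P = D₁/(r − g) ⇒ r = D₁/P + g = 4.1800/131.33 + 0.013 = 0.031828 + 0.013 = 0.044828

4.48%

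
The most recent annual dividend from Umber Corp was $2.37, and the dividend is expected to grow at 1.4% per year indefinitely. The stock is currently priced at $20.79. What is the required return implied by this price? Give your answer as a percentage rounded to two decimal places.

D₁ = $2.37 × 1.014 = $2.4032
P = D₁/(r − g) ⇒ r = D₁/P + g = $2.4032/$20.79 + 0.014 = 0.115593 + 0.014 = 0.129593

12.96%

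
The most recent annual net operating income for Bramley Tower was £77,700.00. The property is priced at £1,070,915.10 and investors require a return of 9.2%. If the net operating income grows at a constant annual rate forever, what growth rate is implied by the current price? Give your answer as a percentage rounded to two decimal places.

1.81%

P = D₀(1+g)/(r−g) ⇒ P(r−g) = D₀(1+g) ⇒ g(P+D₀) = P·r − D₀
g = (P·r − D₀)/(P + D₀) = (£1,070,915.10×0.092 − £77,700.00) / (£1,070,915.10 + £77,700.00) = 0.018130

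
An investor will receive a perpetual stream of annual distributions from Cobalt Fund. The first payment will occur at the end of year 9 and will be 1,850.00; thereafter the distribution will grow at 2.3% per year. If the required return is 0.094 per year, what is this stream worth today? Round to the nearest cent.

Value at end of year 8: C₁ / (r − g) = 1,850.00 / (0.094 − 0.023) = 26,056.3380
Discount to today: PV = 26,056.3380 / (1 + 0.094)^8 = 26,056.3380 / 2.051817 = 12,699.15

12699.15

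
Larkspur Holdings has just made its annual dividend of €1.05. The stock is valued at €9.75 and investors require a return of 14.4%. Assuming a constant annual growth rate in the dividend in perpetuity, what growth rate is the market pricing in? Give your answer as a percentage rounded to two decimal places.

3.28%

P = D₀(1+g)/(r−g) ⇒ P(r−g) = D₀(1+g) ⇒ g(P+D₀) = P·r − D₀
g = (P·r − D₀)/(P + D₀) = (€9.75×0.144 − €1.05) / (€9.75 + €1.05) = 0.032778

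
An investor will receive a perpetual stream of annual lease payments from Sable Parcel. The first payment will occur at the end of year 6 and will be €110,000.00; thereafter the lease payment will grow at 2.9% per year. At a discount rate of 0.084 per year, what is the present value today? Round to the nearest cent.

€1336237.28

Value at end of year 5: C₁ / (r − g) = €110,000.00 / (0.084 − 0.029) = €2,000,000.0000
Discount to today: PV = €2,000,000.0000 / (1 + 0.084)^5 = €2,000,000.0000 / 1.496740 = €1,336,237.28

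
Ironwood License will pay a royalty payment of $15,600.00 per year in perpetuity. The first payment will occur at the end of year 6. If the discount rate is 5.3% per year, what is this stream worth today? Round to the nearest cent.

Value at end of year 5: C / r = $15,600.00 / 0.053 = $294,339.6226
Discount to today: PV = $294,339.6226 / (1 + 0.053)^5 = $294,339.6226 / 1.294619 = $227,356.24

$227356.24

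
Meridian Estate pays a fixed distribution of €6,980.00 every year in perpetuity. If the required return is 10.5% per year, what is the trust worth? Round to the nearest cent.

€66476.19

Level perpetuity: PV = C / r = €6,980.00 / 0.105 = €66,476.19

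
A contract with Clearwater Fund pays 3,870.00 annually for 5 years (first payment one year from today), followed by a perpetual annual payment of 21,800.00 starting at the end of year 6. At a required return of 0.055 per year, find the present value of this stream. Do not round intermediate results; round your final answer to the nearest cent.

PV of 5-year annuity: 3,870.00 × [1 − (1+0.055)^−5] / 0.055 = 16526.00092
Perpetuity value at year 5: 21,800.00 / 0.055 = 396363.63636
PV of perpetuity: 396363.63636 / (1+0.055)^5 = 303271.43480
Total PV = 16526.00092 + 303271.43480 = 319797.43572

319797.44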